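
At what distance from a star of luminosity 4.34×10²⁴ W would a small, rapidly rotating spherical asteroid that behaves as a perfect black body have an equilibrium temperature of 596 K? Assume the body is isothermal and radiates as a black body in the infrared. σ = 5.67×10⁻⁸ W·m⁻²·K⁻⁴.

d ≈ 3.47×10⁹ m

For an isothermal black-emitting sphere, (1−a)S·πr² = σ·4πr²·T⁴ ⇒ S = 4σT⁴/(1−a).
S = 4·5.67×10⁻⁸·(596)⁴/1.00 = 28620 W/m².
Flux falls as S = L/(4πd²), so d = √(L/(4πS)) = √(4.34×10²⁴/(4π·28620)).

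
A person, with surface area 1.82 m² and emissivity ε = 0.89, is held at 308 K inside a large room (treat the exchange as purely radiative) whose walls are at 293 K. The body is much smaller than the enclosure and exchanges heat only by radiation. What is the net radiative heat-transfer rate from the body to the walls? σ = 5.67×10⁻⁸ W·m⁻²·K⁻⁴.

P_net ≈ 150 W

For a small grey body in a large enclosure: P_net = εσA(T_body⁴ − T_wall⁴).
A = 1.82 m²; T_body⁴ − T_wall⁴ = 8.999×10⁹ − 7.370×10⁹ = 1.629×10⁹ K⁴.
|P_net| = 0.89·5.67×10⁻⁸·1.820·1.629×10⁹.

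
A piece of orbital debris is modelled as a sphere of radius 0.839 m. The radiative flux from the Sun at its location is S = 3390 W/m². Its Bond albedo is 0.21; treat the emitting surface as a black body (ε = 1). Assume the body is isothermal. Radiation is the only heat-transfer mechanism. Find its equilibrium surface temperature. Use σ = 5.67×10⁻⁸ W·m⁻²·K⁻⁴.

T ≈ 330 K

At equilibrium, absorbed power = emitted power.
Absorbing cross-section = πr² = 2.211 m²; emitting surface = 4πr² = 8.846 m² (ratio 4).
(1−a)S·A_cross = εσ·A_surf·T⁴  ⇒  T⁴ = (1−a)S/(4σ).
T⁴ = 0.790·3390/(4·5.67×10⁻⁸) = 1.181×10¹⁰ K⁴.
T = (1.181×10¹⁰)^(1/4).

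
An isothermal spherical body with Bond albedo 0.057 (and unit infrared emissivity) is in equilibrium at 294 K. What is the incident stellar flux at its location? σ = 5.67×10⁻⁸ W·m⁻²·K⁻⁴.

(1−a)S·πr² = σ·4πr²·T⁴ ⇒ S = 4σT⁴/(1−a).
S = 4·5.67×10⁻⁸·7.471×10⁹/0.943.

S ≈ 1800 W/m²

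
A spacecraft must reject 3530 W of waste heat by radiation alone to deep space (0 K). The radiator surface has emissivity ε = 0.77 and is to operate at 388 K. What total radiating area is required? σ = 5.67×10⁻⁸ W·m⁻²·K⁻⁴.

A ≈ 3.57 m²

P = εσA T⁴ ⇒ A = P/(εσT⁴).
T⁴ = 2.266×10¹⁰ K⁴.
A = 3530/(0.77 × 5.67×10⁻⁸ × 2.266×10¹⁰).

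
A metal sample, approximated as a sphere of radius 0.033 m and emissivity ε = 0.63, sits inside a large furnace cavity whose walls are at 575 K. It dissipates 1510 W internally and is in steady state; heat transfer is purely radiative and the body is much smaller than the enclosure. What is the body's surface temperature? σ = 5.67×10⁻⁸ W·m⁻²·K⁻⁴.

For a small grey body in a large enclosure, net radiated power = εσA(T⁴ − T_w⁴).
Steady state: P = εσA(T⁴ − T_w⁴) with A = 4πr² = 0.01368 m².
T⁴ = P/(εσA) + T_w⁴ = 1510/(0.63·5.67×10⁻⁸·0.01368) + (575)⁴
    = 3.089×10¹² + 1.093×10¹¹ = 3.198×10¹² K⁴.

T ≈ 1340 K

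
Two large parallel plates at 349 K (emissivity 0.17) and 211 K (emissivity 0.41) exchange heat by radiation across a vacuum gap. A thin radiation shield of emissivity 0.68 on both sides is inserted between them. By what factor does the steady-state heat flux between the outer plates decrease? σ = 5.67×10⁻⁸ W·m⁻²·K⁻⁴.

Without shield: q₀ = σΔ(T⁴)/(1/ε₁+1/ε₂−1) with denominator 7.321.
With shield the two gaps are in series; the resistances add: (1/ε₁+1/ε_s−1)+(1/ε_s+1/ε₂−1) = 6.353+2.910 = 9.263.
Heat-flux ratio q₀/q = 9.263/7.321.

factor ≈ 1.27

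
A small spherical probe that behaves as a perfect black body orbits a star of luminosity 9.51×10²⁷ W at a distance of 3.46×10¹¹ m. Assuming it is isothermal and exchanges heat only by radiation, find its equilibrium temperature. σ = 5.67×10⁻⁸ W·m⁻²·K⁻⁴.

First find the stellar flux at distance d: S = L/(4πd²) = 9.51×10²⁷/(4π·(3.46×10¹¹)²) = 6321 W/m².
For an isothermal sphere, absorbed (1−a)S·πr² = emitted σ·4πr²·T⁴, so T⁴ = (1−a)S/(4σ).
T⁴ = 1.00·6321/(4·5.67×10⁻⁸) = 2.787×10¹⁰ K⁴.

T ≈ 409 K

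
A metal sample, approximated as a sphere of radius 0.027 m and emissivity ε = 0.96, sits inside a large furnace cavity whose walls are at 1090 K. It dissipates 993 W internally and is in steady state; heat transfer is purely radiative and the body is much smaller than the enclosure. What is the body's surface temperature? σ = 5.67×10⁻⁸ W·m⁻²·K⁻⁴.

T ≈ 1360 K

For a small grey body in a large enclosure, net radiated power = εσA(T⁴ − T_w⁴).
Steady state: P = εσA(T⁴ − T_w⁴) with A = 4πr² = 0.009161 m².
T⁴ = P/(εσA) + T_w⁴ = 993/(0.96·5.67×10⁻⁸·0.009161) + (1090)⁴
    = 1.991×10¹² + 1.412×10¹² = 3.403×10¹² K⁴.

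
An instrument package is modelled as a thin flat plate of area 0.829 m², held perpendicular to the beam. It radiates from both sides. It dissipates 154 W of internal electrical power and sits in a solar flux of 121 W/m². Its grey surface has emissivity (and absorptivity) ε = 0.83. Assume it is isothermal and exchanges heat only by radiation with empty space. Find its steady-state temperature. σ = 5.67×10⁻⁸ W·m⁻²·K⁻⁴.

At steady state, absorbed solar power + internal power = radiated power.
Absorbed: α·S·A_cross = 0.83·121·0.8290 = 83.26 W (cross-section A).
Total input = 83.26 + 154 = 237.3 W.
Radiated: εσ·A_surf·T⁴ with A_surf = 2A = 1.658 m².
T⁴ = 237.3/(0.83·5.67×10⁻⁸·1.658) = 3.041×10⁹ K⁴.

T ≈ 235 K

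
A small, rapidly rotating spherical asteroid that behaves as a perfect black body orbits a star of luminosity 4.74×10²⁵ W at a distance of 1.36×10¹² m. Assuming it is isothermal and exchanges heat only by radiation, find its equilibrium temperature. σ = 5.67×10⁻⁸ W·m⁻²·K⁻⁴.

First find the stellar flux at distance d: S = L/(4πd²) = 4.74×10²⁵/(4π·(1.36×10¹²)²) = 2.039 W/m².
For an isothermal sphere, absorbed (1−a)S·πr² = emitted σ·4πr²·T⁴, so T⁴ = (1−a)S/(4σ).
T⁴ = 1.00·2.039/(4·5.67×10⁻⁸) = 8.992×10⁶ K⁴.

T ≈ 54.8 K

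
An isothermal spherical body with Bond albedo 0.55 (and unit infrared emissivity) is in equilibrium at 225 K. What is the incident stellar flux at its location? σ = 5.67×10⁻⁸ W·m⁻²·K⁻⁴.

(1−a)S·πr² = σ·4πr²·T⁴ ⇒ S = 4σT⁴/(1−a).
S = 4·5.67×10⁻⁸·2.563×10⁹/0.450.

S ≈ 1290 W/m²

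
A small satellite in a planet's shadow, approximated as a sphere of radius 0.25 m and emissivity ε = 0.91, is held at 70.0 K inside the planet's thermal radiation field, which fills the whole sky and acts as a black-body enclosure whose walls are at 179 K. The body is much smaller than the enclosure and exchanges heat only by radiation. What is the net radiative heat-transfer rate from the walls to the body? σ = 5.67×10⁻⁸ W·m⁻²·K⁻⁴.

P_net ≈ 40.6 W

For a small grey body in a large enclosure: P_net = εσA(T_body⁴ − T_wall⁴).
A = 4πr² = 0.7854 m²; T_body⁴ − T_wall⁴ = 2.401×10⁷ − 1.027×10⁹ = -1.003×10⁹ K⁴.
|P_net| = 0.91·5.67×10⁻⁸·0.7854·1.003×10⁹.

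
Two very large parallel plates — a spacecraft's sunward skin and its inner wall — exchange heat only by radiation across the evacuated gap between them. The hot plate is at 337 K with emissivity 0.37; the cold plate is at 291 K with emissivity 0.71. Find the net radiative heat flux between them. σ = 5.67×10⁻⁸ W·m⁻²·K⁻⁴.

For two infinite grey parallel plates, q = σ(T₁⁴ − T₂⁴)/(1/ε₁ + 1/ε₂ − 1).
T₁⁴ − T₂⁴ = 1.290×10¹⁰ − 7.171×10⁹ = 5.727×10⁹ K⁴.
1/ε₁ + 1/ε₂ − 1 = 2.703 + 1.408 − 1 = 3.111.
q = 5.67×10⁻⁸ × 5.727×10⁹ / 3.111.

q ≈ 104 W/m²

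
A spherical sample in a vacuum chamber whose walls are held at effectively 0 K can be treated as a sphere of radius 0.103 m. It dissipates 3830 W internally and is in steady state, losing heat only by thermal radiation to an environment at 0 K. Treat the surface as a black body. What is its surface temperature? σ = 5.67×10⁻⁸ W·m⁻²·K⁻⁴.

Steady state: internal power = radiated power, P = εσA T⁴.
Radiating area A = 4πr² = 0.1333 m².
T⁴ = P/(εσA) = 3830/(1.0·5.67×10⁻⁸·0.1333) = 5.067×10¹¹ K⁴.
T = (5.067×10¹¹)^(1/4).

T ≈ 844 K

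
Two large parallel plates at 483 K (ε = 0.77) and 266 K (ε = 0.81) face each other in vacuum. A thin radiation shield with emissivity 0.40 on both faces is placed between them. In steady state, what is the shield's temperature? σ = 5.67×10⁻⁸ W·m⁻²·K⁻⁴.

T_s ≈ 414 K

In steady state the net flux on the hot side equals that on the cold side.
σ(T₁⁴−T_s⁴)/D₁ = σ(T_s⁴−T₂⁴)/D₂, with D₁ = 1/ε₁+1/ε_s−1 = 2.799, D₂ = 1/ε_s+1/ε₂−1 = 2.735.
Solve for T_s⁴: T_s⁴ = (D₂·T₁⁴ + D₁·T₂⁴)/(D₁+D₂) = 2.943×10¹⁰ K⁴.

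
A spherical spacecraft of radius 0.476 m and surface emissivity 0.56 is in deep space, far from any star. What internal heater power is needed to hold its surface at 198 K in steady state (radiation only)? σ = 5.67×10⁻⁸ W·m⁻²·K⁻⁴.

P = εσ·4πr²·T⁴.
4πr² = 2.847 m²; T⁴ = 1.537×10⁹ K⁴.
P = 0.56·5.67×10⁻⁸·2.847·1.537×10⁹.

P ≈ 139 W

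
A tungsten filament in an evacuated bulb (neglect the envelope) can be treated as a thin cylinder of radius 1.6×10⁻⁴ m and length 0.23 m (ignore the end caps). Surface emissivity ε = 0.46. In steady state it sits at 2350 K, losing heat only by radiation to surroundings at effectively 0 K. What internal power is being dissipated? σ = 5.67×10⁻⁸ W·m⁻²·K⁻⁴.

P ≈ 184 W

Steady state: P = εσA T⁴.
A = 2πrL = 2.312×10⁻⁴ m²; T⁴ = (2350)⁴ = 3.050×10¹³ K⁴.
P = 0.46 × 5.67×10⁻⁸ × 2.312×10⁻⁴ × 3.050×10¹³.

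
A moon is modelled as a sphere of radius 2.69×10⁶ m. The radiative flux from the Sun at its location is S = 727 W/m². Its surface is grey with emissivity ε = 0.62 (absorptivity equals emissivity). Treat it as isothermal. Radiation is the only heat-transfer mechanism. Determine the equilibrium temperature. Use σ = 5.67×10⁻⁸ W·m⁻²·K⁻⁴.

T ≈ 238 K

At equilibrium, absorbed power = emitted power.
Absorbing cross-section = πr² = 2.273×10¹³ m²; emitting surface = 4πr² = 9.093×10¹³ m² (ratio 4).
εS·A_cross = εσ·A_surf·T⁴  ⇒  T⁴ = S/(4σ)   (ε cancels).
T⁴ = 727/(4·5.67×10⁻⁸) = 3.205×10⁹ K⁴.
T = (3.205×10⁹)^(1/4).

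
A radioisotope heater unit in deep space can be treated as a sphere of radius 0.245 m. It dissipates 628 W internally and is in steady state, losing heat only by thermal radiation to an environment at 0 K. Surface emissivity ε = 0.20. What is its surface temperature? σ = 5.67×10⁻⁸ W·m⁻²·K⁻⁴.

T ≈ 521 K

Steady state: internal power = radiated power, P = εσA T⁴.
Radiating area A = 4πr² = 0.7543 m².
T⁴ = P/(εσA) = 628/(0.20·5.67×10⁻⁸·0.7543) = 7.342×10¹⁰ K⁴.
T = (7.342×10¹⁰)^(1/4).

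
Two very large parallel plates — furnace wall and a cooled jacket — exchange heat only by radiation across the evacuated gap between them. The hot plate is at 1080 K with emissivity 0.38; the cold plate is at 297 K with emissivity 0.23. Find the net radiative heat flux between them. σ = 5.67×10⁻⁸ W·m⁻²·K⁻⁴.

q ≈ 12800 W/m²

For two infinite grey parallel plates, q = σ(T₁⁴ − T₂⁴)/(1/ε₁ + 1/ε₂ − 1).
T₁⁴ − T₂⁴ = 1.360×10¹² − 7.781×10⁹ = 1.353×10¹² K⁴.
1/ε₁ + 1/ε₂ − 1 = 2.632 + 4.348 − 1 = 5.979.
q = 5.67×10⁻⁸ × 1.353×10¹² / 5.979.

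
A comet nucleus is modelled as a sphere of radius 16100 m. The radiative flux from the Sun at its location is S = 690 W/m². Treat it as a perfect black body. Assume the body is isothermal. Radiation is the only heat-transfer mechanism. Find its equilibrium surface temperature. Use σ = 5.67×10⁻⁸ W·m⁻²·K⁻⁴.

At equilibrium, absorbed power = emitted power.
Absorbing cross-section = πr² = 8.143×10⁸ m²; emitting surface = 4πr² = 3.257×10⁹ m² (ratio 4).
S·A_cross = εσ·A_surf·T⁴  ⇒  T⁴ = S/(4σ).
T⁴ = 1.00·690/(4·5.67×10⁻⁸) = 3.042×10⁹ K⁴.
T = (3.042×10⁹)^(1/4).

T ≈ 235 K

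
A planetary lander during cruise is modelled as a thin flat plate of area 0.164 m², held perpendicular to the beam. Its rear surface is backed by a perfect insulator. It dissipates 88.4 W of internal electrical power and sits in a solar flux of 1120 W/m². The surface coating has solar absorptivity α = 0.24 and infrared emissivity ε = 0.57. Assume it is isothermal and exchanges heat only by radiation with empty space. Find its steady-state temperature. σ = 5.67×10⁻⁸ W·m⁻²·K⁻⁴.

At steady state, absorbed solar power + internal power = radiated power.
Absorbed: α·S·A_cross = 0.24·1120·0.1640 = 44.08 W (cross-section A).
Total input = 44.08 + 88.4 = 132.5 W.
Radiated: εσ·A_surf·T⁴ with A_surf = A = 0.1640 m².
T⁴ = 132.5/(0.57·5.67×10⁻⁸·0.1640) = 2.500×10¹⁰ K⁴.

T ≈ 398 K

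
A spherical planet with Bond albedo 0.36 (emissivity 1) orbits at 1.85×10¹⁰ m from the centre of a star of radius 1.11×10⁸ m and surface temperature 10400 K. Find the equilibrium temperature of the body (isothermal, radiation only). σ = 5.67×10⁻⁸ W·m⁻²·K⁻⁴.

T ≈ 509 K

The star's surface emits σT_*⁴; at distance d the flux is S = σT_*⁴(R_*/d)².
S = 5.67×10⁻⁸·(10400)⁴·(1.11×10⁸/1.85×10¹⁰)² = 23880 W/m².
For an isothermal sphere T⁴ = (1−a)S/(4σ) = 6.738×10¹⁰ K⁴.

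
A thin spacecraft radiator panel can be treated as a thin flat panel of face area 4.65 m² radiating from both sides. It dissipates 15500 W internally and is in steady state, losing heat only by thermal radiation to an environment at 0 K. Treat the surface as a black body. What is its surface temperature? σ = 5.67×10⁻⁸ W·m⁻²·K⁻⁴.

Steady state: internal power = radiated power, P = εσA T⁴.
Radiating area A = 2·4.65 = 9.300 m².
T⁴ = P/(εσA) = 15500/(1.0·5.67×10⁻⁸·9.300) = 2.939×10¹⁰ K⁴.
T = (2.939×10¹⁰)^(1/4).

T ≈ 414 K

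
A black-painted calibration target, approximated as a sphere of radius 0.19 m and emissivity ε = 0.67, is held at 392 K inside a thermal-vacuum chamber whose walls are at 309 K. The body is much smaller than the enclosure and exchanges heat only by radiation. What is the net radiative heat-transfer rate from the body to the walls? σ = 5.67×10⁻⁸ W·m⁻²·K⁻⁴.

For a small grey body in a large enclosure: P_net = εσA(T_body⁴ − T_wall⁴).
A = 4πr² = 0.4536 m²; T_body⁴ − T_wall⁴ = 2.361×10¹⁰ − 9.117×10⁹ = 1.450×10¹⁰ K⁴.
|P_net| = 0.67·5.67×10⁻⁸·0.4536·1.450×10¹⁰.

P_net ≈ 250 W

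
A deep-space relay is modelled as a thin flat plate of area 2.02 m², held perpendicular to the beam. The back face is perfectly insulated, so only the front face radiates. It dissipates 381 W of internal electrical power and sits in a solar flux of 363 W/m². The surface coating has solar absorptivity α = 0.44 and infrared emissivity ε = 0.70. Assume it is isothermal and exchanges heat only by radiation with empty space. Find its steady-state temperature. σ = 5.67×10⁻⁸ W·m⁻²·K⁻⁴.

At steady state, absorbed solar power + internal power = radiated power.
Absorbed: α·S·A_cross = 0.44·363·2.020 = 322.6 W (cross-section A).
Total input = 322.6 + 381 = 703.6 W.
Radiated: εσ·A_surf·T⁴ with A_surf = A = 2.020 m².
T⁴ = 703.6/(0.70·5.67×10⁻⁸·2.020) = 8.776×10⁹ K⁴.

T ≈ 306 K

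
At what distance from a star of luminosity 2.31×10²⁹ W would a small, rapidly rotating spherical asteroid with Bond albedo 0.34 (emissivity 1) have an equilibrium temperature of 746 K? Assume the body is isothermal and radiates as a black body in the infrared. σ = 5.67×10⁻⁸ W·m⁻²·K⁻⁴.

For an isothermal black-emitting sphere, (1−a)S·πr² = σ·4πr²·T⁴ ⇒ S = 4σT⁴/(1−a).
S = 4·5.67×10⁻⁸·(746)⁴/0.660 = 1.064×10⁵ W/m².
Flux falls as S = L/(4πd²), so d = √(L/(4πS)) = √(2.31×10²⁹/(4π·1.064×10⁵)).

d ≈ 4.16×10¹¹ m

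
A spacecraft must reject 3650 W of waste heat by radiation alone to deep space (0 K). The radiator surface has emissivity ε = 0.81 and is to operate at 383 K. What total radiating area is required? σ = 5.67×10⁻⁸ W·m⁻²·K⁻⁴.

P = εσA T⁴ ⇒ A = P/(εσT⁴).
T⁴ = 2.152×10¹⁰ K⁴.
A = 3650/(0.81 × 5.67×10⁻⁸ × 2.152×10¹⁰).

A ≈ 3.69 m²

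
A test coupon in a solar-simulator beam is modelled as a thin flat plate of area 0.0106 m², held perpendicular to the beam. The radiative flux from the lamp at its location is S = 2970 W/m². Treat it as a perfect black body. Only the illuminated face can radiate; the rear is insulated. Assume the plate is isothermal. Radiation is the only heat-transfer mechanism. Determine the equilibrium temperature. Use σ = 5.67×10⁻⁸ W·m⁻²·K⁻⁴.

T ≈ 478 K

At equilibrium, absorbed power = emitted power.
Absorbing cross-section = A = 0.01060 m²; emitting surface = A = 0.01060 m² (ratio 1).
S·A_cross = εσ·A_surf·T⁴  ⇒  T⁴ = S/(1σ).
T⁴ = 1.00·2970/(1·5.67×10⁻⁸) = 5.238×10¹⁰ K⁴.
T = (5.238×10¹⁰)^(1/4).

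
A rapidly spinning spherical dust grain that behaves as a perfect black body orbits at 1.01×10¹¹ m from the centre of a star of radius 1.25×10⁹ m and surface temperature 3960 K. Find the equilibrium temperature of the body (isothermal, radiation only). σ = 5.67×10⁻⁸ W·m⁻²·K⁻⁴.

The star's surface emits σT_*⁴; at distance d the flux is S = σT_*⁴(R_*/d)².
S = 5.67×10⁻⁸·(3960)⁴·(1.25×10⁹/1.01×10¹¹)² = 2136 W/m².
For an isothermal sphere T⁴ = (1−a)S/(4σ) = 9.417×10⁹ K⁴.

T ≈ 312 K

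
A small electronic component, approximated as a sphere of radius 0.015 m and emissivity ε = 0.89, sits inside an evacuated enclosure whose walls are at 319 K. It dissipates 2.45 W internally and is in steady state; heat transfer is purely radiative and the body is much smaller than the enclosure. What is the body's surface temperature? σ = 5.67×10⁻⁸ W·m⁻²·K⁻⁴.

For a small grey body in a large enclosure, net radiated power = εσA(T⁴ − T_w⁴).
Steady state: P = εσA(T⁴ − T_w⁴) with A = 4πr² = 0.002827 m².
T⁴ = P/(εσA) + T_w⁴ = 2.45/(0.89·5.67×10⁻⁸·0.002827) + (319)⁴
    = 1.717×10¹⁰ + 1.036×10¹⁰ = 2.753×10¹⁰ K⁴.

T ≈ 407 K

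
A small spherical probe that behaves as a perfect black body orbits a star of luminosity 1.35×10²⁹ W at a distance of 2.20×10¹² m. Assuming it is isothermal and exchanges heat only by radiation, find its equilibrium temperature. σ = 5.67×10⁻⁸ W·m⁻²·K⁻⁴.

T ≈ 315 K

First find the stellar flux at distance d: S = L/(4πd²) = 1.35×10²⁹/(4π·(2.20×10¹²)²) = 2220 W/m².
For an isothermal sphere, absorbed (1−a)S·πr² = emitted σ·4πr²·T⁴, so T⁴ = (1−a)S/(4σ).
T⁴ = 1.00·2220/(4·5.67×10⁻⁸) = 9.787×10⁹ K⁴.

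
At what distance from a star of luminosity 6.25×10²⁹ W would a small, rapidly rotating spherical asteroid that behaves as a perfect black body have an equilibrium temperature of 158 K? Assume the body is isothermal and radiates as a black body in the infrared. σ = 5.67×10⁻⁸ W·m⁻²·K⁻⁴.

d ≈ 1.88×10¹³ m

For an isothermal black-emitting sphere, (1−a)S·πr² = σ·4πr²·T⁴ ⇒ S = 4σT⁴/(1−a).
S = 4·5.67×10⁻⁸·(158)⁴/1.00 = 141.3 W/m².
Flux falls as S = L/(4πd²), so d = √(L/(4πS)) = √(6.25×10²⁹/(4π·141.3)).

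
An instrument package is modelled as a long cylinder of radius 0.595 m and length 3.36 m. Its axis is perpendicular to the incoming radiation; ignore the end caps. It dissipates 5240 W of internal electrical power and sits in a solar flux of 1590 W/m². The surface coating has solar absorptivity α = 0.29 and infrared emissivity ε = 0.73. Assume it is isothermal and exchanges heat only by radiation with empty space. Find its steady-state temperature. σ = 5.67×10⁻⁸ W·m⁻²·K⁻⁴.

T ≈ 342 K

At steady state, absorbed solar power + internal power = radiated power.
Absorbed: α·S·A_cross = 0.29·1590·3.998 = 1844 W (cross-section 2rL).
Total input = 1844 + 5240 = 7084 W.
Radiated: εσ·A_surf·T⁴ with A_surf = 2πrL = 12.56 m².
T⁴ = 7084/(0.73·5.67×10⁻⁸·12.56) = 1.362×10¹⁰ K⁴.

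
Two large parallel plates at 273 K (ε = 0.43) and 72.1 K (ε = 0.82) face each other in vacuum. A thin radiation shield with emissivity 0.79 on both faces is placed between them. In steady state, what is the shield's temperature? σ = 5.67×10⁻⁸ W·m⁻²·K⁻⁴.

T_s ≈ 213 K

In steady state the net flux on the hot side equals that on the cold side.
σ(T₁⁴−T_s⁴)/D₁ = σ(T_s⁴−T₂⁴)/D₂, with D₁ = 1/ε₁+1/ε_s−1 = 2.591, D₂ = 1/ε_s+1/ε₂−1 = 1.485.
Solve for T_s⁴: T_s⁴ = (D₂·T₁⁴ + D₁·T₂⁴)/(D₁+D₂) = 2.041×10⁹ K⁴.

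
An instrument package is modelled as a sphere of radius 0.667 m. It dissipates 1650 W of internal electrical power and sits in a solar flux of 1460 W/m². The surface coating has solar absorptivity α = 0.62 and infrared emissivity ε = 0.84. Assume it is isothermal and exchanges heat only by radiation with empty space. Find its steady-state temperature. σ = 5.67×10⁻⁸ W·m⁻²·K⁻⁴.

At steady state, absorbed solar power + internal power = radiated power.
Absorbed: α·S·A_cross = 0.62·1460·1.398 = 1265 W (cross-section πr²).
Total input = 1265 + 1650 = 2915 W.
Radiated: εσ·A_surf·T⁴ with A_surf = 4πr² = 5.591 m².
T⁴ = 2915/(0.84·5.67×10⁻⁸·5.591) = 1.095×10¹⁰ K⁴.

T ≈ 323 K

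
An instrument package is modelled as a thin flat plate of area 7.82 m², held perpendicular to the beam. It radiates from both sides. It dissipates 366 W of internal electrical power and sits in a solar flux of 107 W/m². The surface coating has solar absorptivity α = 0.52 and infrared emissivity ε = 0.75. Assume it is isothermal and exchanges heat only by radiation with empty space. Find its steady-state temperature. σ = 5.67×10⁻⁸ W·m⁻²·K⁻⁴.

T ≈ 186 K

At steady state, absorbed solar power + internal power = radiated power.
Absorbed: α·S·A_cross = 0.52·107·7.820 = 435.1 W (cross-section A).
Total input = 435.1 + 366 = 801.1 W.
Radiated: εσ·A_surf·T⁴ with A_surf = 2A = 15.64 m².
T⁴ = 801.1/(0.75·5.67×10⁻⁸·15.64) = 1.205×10⁹ K⁴.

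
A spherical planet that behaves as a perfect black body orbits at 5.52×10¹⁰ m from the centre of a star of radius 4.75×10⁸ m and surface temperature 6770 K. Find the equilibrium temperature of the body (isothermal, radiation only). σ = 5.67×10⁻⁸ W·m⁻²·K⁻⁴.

T ≈ 444 K

The star's surface emits σT_*⁴; at distance d the flux is S = σT_*⁴(R_*/d)².
S = 5.67×10⁻⁸·(6770)⁴·(4.75×10⁸/5.52×10¹⁰)² = 8820 W/m².
For an isothermal sphere T⁴ = (1−a)S/(4σ) = 3.889×10¹⁰ K⁴.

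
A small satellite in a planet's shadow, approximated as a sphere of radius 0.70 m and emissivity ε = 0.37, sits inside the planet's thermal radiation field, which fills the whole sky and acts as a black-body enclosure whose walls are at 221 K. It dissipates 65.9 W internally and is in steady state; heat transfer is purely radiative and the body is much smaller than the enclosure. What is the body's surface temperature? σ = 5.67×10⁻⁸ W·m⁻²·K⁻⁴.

For a small grey body in a large enclosure, net radiated power = εσA(T⁴ − T_w⁴).
Steady state: P = εσA(T⁴ − T_w⁴) with A = 4πr² = 6.158 m².
T⁴ = P/(εσA) + T_w⁴ = 65.9/(0.37·5.67×10⁻⁸·6.158) + (221)⁴
    = 5.101×10⁸ + 2.385×10⁹ = 2.896×10⁹ K⁴.

T ≈ 232 K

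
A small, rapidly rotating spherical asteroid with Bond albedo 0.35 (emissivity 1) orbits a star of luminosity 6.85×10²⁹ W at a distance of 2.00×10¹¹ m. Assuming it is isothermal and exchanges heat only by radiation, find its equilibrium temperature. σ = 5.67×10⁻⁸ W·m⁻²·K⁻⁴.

T ≈ 1410 K

First find the stellar flux at distance d: S = L/(4πd²) = 6.85×10²⁹/(4π·(2.00×10¹¹)²) = 1.363×10⁶ W/m².
For an isothermal sphere, absorbed (1−a)S·πr² = emitted σ·4πr²·T⁴, so T⁴ = (1−a)S/(4σ).
T⁴ = 0.650·1.363×10⁶/(4·5.67×10⁻⁸) = 3.906×10¹² K⁴.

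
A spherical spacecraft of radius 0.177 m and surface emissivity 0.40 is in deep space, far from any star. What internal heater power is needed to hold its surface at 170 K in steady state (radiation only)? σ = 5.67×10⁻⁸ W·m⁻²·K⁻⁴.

P = εσ·4πr²·T⁴.
4πr² = 0.3937 m²; T⁴ = 8.352×10⁸ K⁴.
P = 0.40·5.67×10⁻⁸·0.3937·8.352×10⁸.

P ≈ 7.46 W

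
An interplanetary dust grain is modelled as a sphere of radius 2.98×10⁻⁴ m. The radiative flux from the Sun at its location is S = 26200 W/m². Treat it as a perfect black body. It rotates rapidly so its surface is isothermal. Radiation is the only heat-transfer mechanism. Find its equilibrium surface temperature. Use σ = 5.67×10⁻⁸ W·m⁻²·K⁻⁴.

At equilibrium, absorbed power = emitted power.
Absorbing cross-section = πr² = 2.790×10⁻⁷ m²; emitting surface = 4πr² = 1.116×10⁻⁶ m² (ratio 4).
S·A_cross = εσ·A_surf·T⁴  ⇒  T⁴ = S/(4σ).
T⁴ = 1.00·26200/(4·5.67×10⁻⁸) = 1.155×10¹¹ K⁴.
T = (1.155×10¹¹)^(1/4).

T ≈ 583 K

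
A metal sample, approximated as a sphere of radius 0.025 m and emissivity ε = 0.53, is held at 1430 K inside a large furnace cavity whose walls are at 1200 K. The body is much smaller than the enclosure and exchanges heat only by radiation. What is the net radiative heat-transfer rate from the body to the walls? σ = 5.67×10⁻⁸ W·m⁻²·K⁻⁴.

P_net ≈ 498 W

For a small grey body in a large enclosure: P_net = εσA(T_body⁴ − T_wall⁴).
A = 4πr² = 0.007854 m²; T_body⁴ − T_wall⁴ = 4.182×10¹² − 2.074×10¹² = 2.108×10¹² K⁴.
|P_net| = 0.53·5.67×10⁻⁸·0.007854·2.108×10¹².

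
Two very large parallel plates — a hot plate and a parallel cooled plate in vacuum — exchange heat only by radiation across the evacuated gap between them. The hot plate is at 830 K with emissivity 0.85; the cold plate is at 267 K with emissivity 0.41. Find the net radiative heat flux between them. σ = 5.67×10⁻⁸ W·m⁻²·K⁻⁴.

For two infinite grey parallel plates, q = σ(T₁⁴ − T₂⁴)/(1/ε₁ + 1/ε₂ − 1).
T₁⁴ − T₂⁴ = 4.746×10¹¹ − 5.082×10⁹ = 4.695×10¹¹ K⁴.
1/ε₁ + 1/ε₂ − 1 = 1.176 + 2.439 − 1 = 2.615.
q = 5.67×10⁻⁸ × 4.695×10¹¹ / 2.615.

q ≈ 10200 W/m²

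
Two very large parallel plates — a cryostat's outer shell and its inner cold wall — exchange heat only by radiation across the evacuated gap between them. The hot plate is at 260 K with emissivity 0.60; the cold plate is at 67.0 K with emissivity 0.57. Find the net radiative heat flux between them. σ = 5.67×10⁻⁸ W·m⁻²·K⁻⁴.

q ≈ 107 W/m²

For two infinite grey parallel plates, q = σ(T₁⁴ − T₂⁴)/(1/ε₁ + 1/ε₂ − 1).
T₁⁴ − T₂⁴ = 4.570×10⁹ − 2.015×10⁷ = 4.550×10⁹ K⁴.
1/ε₁ + 1/ε₂ − 1 = 1.667 + 1.754 − 1 = 2.421.
q = 5.67×10⁻⁸ × 4.550×10⁹ / 2.421.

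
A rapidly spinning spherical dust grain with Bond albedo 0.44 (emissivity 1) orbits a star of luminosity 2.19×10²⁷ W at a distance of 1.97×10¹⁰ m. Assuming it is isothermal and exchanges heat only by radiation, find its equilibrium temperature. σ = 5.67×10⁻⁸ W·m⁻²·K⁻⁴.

First find the stellar flux at distance d: S = L/(4πd²) = 2.19×10²⁷/(4π·(1.97×10¹⁰)²) = 4.491×10⁵ W/m².
For an isothermal sphere, absorbed (1−a)S·πr² = emitted σ·4πr²·T⁴, so T⁴ = (1−a)S/(4σ).
T⁴ = 0.560·4.491×10⁵/(4·5.67×10⁻⁸) = 1.109×10¹² K⁴.

T ≈ 1030 K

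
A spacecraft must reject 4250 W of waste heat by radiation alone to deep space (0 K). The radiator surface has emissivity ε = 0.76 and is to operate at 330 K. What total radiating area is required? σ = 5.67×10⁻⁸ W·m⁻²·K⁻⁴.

P = εσA T⁴ ⇒ A = P/(εσT⁴).
T⁴ = 1.186×10¹⁰ K⁴.
A = 4250/(0.76 × 5.67×10⁻⁸ × 1.186×10¹⁰).

A ≈ 8.32 m²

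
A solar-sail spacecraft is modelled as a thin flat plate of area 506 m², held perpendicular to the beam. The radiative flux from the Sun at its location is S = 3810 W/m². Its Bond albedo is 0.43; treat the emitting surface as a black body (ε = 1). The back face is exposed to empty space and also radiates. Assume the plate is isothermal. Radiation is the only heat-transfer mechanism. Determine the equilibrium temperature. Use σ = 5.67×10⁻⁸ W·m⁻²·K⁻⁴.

At equilibrium, absorbed power = emitted power.
Absorbing cross-section = A = 506.0 m²; emitting surface = 2A = 1012 m² (ratio 2).
(1−a)S·A_cross = εσ·A_surf·T⁴  ⇒  T⁴ = (1−a)S/(2σ).
T⁴ = 0.570·3810/(2·5.67×10⁻⁸) = 1.915×10¹⁰ K⁴.
T = (1.915×10¹⁰)^(1/4).

T ≈ 372 K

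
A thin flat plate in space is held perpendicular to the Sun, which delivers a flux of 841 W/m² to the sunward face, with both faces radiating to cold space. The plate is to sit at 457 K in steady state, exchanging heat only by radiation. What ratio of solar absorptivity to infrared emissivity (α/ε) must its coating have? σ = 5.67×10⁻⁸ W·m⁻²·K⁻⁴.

Balance: αS·A = εσ·2A·T⁴ ⇒ α/ε = 2σT⁴/S.
α/ε = 2·5.67×10⁻⁸·(457)⁴/841 = 2·5.67×10⁻⁸·4.362×10¹⁰/841.

α/ε ≈ 5.88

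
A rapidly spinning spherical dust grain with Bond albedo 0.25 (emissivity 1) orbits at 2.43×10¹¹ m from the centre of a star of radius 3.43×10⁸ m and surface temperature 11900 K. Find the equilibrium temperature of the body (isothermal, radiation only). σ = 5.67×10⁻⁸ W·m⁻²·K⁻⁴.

The star's surface emits σT_*⁴; at distance d the flux is S = σT_*⁴(R_*/d)².
S = 5.67×10⁻⁸·(11900)⁴·(3.43×10⁸/2.43×10¹¹)² = 2265 W/m².
For an isothermal sphere T⁴ = (1−a)S/(4σ) = 7.491×10⁹ K⁴.

T ≈ 294 K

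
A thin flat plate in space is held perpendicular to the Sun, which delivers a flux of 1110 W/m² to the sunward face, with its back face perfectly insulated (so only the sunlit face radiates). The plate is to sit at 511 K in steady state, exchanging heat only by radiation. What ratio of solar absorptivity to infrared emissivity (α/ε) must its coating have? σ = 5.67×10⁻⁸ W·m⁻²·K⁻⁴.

α/ε ≈ 3.48

Balance: αS·A = εσ·1A·T⁴ ⇒ α/ε = σT⁴/S.
α/ε = 5.67×10⁻⁸·(511)⁴/1110 = 5.67×10⁻⁸·6.818×10¹⁰/1110.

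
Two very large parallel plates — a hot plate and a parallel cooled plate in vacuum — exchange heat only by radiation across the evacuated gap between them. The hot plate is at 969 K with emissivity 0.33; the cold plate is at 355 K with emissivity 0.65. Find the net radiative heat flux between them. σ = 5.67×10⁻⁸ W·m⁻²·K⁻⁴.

For two infinite grey parallel plates, q = σ(T₁⁴ − T₂⁴)/(1/ε₁ + 1/ε₂ − 1).
T₁⁴ − T₂⁴ = 8.816×10¹¹ − 1.588×10¹⁰ = 8.658×10¹¹ K⁴.
1/ε₁ + 1/ε₂ − 1 = 3.030 + 1.538 − 1 = 3.569.
q = 5.67×10⁻⁸ × 8.658×10¹¹ / 3.569.

q ≈ 13800 W/m²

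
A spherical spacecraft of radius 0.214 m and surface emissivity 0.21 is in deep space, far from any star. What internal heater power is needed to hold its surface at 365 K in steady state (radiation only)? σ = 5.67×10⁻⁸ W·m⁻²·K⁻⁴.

P = εσ·4πr²·T⁴.
4πr² = 0.5755 m²; T⁴ = 1.775×10¹⁰ K⁴.
P = 0.21·5.67×10⁻⁸·0.5755·1.775×10¹⁰.

P ≈ 122 W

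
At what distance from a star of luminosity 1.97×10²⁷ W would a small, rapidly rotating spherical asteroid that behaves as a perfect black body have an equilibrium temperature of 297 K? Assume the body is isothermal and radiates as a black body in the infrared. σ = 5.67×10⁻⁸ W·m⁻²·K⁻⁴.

d ≈ 2.98×10¹¹ m

For an isothermal black-emitting sphere, (1−a)S·πr² = σ·4πr²·T⁴ ⇒ S = 4σT⁴/(1−a).
S = 4·5.67×10⁻⁸·(297)⁴/1.00 = 1765 W/m².
Flux falls as S = L/(4πd²), so d = √(L/(4πS)) = √(1.97×10²⁷/(4π·1765)).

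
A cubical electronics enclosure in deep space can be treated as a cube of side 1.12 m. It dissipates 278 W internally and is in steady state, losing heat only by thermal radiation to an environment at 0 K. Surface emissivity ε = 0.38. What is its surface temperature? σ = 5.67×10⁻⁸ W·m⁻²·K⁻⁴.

T ≈ 203 K

Steady state: internal power = radiated power, P = εσA T⁴.
Radiating area A = 6L² = 7.526 m².
T⁴ = P/(εσA) = 278/(0.38·5.67×10⁻⁸·7.526) = 1.714×10⁹ K⁴.
T = (1.714×10⁹)^(1/4).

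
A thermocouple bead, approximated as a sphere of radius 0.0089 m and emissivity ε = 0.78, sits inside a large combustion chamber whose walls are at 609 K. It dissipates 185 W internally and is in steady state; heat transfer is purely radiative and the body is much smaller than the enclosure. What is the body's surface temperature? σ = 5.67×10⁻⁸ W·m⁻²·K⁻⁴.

For a small grey body in a large enclosure, net radiated power = εσA(T⁴ − T_w⁴).
Steady state: P = εσA(T⁴ − T_w⁴) with A = 4πr² = 9.954×10⁻⁴ m².
T⁴ = P/(εσA) + T_w⁴ = 185/(0.78·5.67×10⁻⁸·9.954×10⁻⁴) + (609)⁴
    = 4.202×10¹² + 1.376×10¹¹ = 4.340×10¹² K⁴.

T ≈ 1440 K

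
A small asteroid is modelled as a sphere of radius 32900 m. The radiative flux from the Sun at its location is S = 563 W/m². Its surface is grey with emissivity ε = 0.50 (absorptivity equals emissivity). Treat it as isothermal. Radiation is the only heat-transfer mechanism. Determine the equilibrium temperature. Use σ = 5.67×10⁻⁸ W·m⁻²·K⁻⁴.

At equilibrium, absorbed power = emitted power.
Absorbing cross-section = πr² = 3.400×10⁹ m²; emitting surface = 4πr² = 1.360×10¹⁰ m² (ratio 4).
εS·A_cross = εσ·A_surf·T⁴  ⇒  T⁴ = S/(4σ)   (ε cancels).
T⁴ = 563/(4·5.67×10⁻⁸) = 2.482×10⁹ K⁴.
T = (2.482×10⁹)^(1/4).

T ≈ 223 K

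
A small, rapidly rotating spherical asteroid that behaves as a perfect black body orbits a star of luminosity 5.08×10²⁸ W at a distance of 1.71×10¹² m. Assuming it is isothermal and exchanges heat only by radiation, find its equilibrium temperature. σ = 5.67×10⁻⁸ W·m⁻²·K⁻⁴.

First find the stellar flux at distance d: S = L/(4πd²) = 5.08×10²⁸/(4π·(1.71×10¹²)²) = 1382 W/m².
For an isothermal sphere, absorbed (1−a)S·πr² = emitted σ·4πr²·T⁴, so T⁴ = (1−a)S/(4σ).
T⁴ = 1.00·1382/(4·5.67×10⁻⁸) = 6.096×10⁹ K⁴.

T ≈ 279 K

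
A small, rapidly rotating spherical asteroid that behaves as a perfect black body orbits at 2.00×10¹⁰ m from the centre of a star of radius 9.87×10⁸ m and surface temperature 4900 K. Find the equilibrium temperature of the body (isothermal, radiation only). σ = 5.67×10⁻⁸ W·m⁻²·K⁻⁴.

T ≈ 770 K

The star's surface emits σT_*⁴; at distance d the flux is S = σT_*⁴(R_*/d)².
S = 5.67×10⁻⁸·(4900)⁴·(9.87×10⁸/2.00×10¹⁰)² = 79610 W/m².
For an isothermal sphere T⁴ = (1−a)S/(4σ) = 3.510×10¹¹ K⁴.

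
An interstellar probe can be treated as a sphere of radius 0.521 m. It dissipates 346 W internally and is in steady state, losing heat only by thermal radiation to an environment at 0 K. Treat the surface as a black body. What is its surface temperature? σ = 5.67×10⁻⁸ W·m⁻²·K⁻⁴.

Steady state: internal power = radiated power, P = εσA T⁴.
Radiating area A = 4πr² = 3.411 m².
T⁴ = P/(εσA) = 346/(1.0·5.67×10⁻⁸·3.411) = 1.789×10⁹ K⁴.
T = (1.789×10⁹)^(1/4).

T ≈ 206 K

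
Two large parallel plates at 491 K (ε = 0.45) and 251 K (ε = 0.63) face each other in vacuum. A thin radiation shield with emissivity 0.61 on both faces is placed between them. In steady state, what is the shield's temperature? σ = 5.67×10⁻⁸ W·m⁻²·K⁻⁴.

In steady state the net flux on the hot side equals that on the cold side.
σ(T₁⁴−T_s⁴)/D₁ = σ(T_s⁴−T₂⁴)/D₂, with D₁ = 1/ε₁+1/ε_s−1 = 2.862, D₂ = 1/ε_s+1/ε₂−1 = 2.227.
Solve for T_s⁴: T_s⁴ = (D₂·T₁⁴ + D₁·T₂⁴)/(D₁+D₂) = 2.767×10¹⁰ K⁴.

T_s ≈ 408 K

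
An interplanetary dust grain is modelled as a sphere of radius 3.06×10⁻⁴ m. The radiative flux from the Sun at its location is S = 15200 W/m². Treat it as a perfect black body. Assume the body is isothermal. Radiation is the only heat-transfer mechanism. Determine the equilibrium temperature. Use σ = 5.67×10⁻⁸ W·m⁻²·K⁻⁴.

At equilibrium, absorbed power = emitted power.
Absorbing cross-section = πr² = 2.942×10⁻⁷ m²; emitting surface = 4πr² = 1.177×10⁻⁶ m² (ratio 4).
S·A_cross = εσ·A_surf·T⁴  ⇒  T⁴ = S/(4σ).
T⁴ = 1.00·15200/(4·5.67×10⁻⁸) = 6.702×10¹⁰ K⁴.
T = (6.702×10¹⁰)^(1/4).

T ≈ 509 K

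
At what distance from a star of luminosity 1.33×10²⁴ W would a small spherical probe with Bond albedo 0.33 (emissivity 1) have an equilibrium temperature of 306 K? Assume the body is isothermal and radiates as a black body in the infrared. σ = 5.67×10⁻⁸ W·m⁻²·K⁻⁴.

d ≈ 5.97×10⁹ m

For an isothermal black-emitting sphere, (1−a)S·πr² = σ·4πr²·T⁴ ⇒ S = 4σT⁴/(1−a).
S = 4·5.67×10⁻⁸·(306)⁴/0.670 = 2968 W/m².
Flux falls as S = L/(4πd²), so d = √(L/(4πS)) = √(1.33×10²⁴/(4π·2968)).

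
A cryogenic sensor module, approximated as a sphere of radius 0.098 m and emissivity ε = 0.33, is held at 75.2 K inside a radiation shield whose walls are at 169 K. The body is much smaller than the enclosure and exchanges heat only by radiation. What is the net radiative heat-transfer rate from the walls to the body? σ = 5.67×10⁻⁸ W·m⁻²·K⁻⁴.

P_net ≈ 1.77 W

For a small grey body in a large enclosure: P_net = εσA(T_body⁴ − T_wall⁴).
A = 4πr² = 0.1207 m²; T_body⁴ − T_wall⁴ = 3.198×10⁷ − 8.157×10⁸ = -7.838×10⁸ K⁴.
|P_net| = 0.33·5.67×10⁻⁸·0.1207·7.838×10⁸.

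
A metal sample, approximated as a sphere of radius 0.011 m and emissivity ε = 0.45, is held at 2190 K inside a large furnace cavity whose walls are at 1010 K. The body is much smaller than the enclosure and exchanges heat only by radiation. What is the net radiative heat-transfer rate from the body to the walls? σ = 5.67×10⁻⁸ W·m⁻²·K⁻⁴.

For a small grey body in a large enclosure: P_net = εσA(T_body⁴ − T_wall⁴).
A = 4πr² = 0.001521 m²; T_body⁴ − T_wall⁴ = 2.300×10¹³ − 1.041×10¹² = 2.196×10¹³ K⁴.
|P_net| = 0.45·5.67×10⁻⁸·0.001521·2.196×10¹³.

P_net ≈ 852 W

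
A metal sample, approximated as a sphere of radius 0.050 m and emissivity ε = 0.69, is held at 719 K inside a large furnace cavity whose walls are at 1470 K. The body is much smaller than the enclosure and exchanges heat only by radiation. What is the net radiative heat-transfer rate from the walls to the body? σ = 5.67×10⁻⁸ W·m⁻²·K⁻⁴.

P_net ≈ 5410 W

For a small grey body in a large enclosure: P_net = εσA(T_body⁴ − T_wall⁴).
A = 4πr² = 0.03142 m²; T_body⁴ − T_wall⁴ = 2.672×10¹¹ − 4.669×10¹² = -4.402×10¹² K⁴.
|P_net| = 0.69·5.67×10⁻⁸·0.03142·4.402×10¹².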